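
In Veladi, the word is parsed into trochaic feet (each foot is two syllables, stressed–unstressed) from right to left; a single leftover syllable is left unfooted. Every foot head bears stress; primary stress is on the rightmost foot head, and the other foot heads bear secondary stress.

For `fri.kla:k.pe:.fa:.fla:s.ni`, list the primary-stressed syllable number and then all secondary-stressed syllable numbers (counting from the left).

primary 5, secondary 1, 3

Parse right to left into trochaic (ˈσσ) feet: (ˈfri.kla:k) (ˈpe:.fa:) (ˈfla:s.ni).
Foot heads (stressed positions): 1, 3, 5.
End Rule Rightmost: primary stress on the rightmost head = syllable 5.
Secondary stress on 1, 3: ˌfri.kla:k.ˌpe:.fa:.ˈfla:s.ni.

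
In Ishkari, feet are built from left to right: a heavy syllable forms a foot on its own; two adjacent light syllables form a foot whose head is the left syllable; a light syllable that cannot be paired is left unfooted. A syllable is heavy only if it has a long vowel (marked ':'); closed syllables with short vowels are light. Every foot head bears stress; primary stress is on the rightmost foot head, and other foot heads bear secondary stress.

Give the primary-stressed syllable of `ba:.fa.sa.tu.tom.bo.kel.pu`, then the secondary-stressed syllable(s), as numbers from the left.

primary 6, secondary 1, 2, 4

Weights: 1 ba: H, 2 fa L, 3 sa L, 4 tu L, 5 tom L, 6 bo L, 7 kel L, 8 pu L.
Parse left to right (heavy = foot alone; LL = one foot; stranded L unfooted): (ˈba:) (ˈfa.sa) (ˈtu.tom) (ˈbo.kel) pu.
Foot heads: 1, 2, 4, 6.
Primary stress on the rightmost head = syllable 6.
Secondary stress on 1, 2, 4: ˌba:.ˌfa.sa.ˌtu.tom.ˈbo.kel.pu.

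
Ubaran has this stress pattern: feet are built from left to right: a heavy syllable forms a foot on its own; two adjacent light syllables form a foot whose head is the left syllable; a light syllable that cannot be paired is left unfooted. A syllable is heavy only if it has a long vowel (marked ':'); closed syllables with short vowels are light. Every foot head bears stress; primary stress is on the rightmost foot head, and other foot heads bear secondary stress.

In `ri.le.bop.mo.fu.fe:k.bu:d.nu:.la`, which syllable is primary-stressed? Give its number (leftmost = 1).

Weights: 1 ri L, 2 le L, 3 bop L, 4 mo L, 5 fu L, 6 fe:k H, 7 bu:d H, 8 nu: H, 9 la L.
Parse left to right (heavy = foot alone; LL = one foot; stranded L unfooted): (ˈri.le) (ˈbop.mo) fu (ˈfe:k) (ˈbu:d) (ˈnu:) la.
Foot heads: 1, 3, 6, 7, 8.
Primary stress on the rightmost head = syllable 8.
Primary stress: syllable 8 → ri.le.bop.mo.fu.fe:k.bu:d.ˈnu:.la.

8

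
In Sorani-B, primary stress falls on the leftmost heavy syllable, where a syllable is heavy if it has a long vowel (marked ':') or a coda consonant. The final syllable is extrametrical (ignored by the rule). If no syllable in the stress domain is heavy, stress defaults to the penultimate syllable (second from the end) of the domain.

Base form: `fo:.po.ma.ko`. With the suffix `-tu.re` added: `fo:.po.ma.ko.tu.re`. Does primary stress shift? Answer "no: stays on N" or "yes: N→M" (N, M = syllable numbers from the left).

no: stays on 1

Base `fo:.po.ma.ko` (4 syllables):
  The final syllable (4, ko) is extrametrical; the stress domain is syllables 1–3.
  Weights: 1 fo: H, 2 po L, 3 ma L.
  Heavy syllables in the domain: 1. The leftmost is syllable 1 (fo:).
  → primary stress on syllable 1.
Suffixed `fo:.po.ma.ko.tu.re` (6 syllables):
  The final syllable (6, re) is extrametrical; the stress domain is syllables 1–5.
  Weights: 1 fo: H, 2 po L, 3 ma L, 4 ko L, 5 tu L.
  Heavy syllables in the domain: 1. The leftmost is syllable 1 (fo:).
  → primary stress on syllable 1.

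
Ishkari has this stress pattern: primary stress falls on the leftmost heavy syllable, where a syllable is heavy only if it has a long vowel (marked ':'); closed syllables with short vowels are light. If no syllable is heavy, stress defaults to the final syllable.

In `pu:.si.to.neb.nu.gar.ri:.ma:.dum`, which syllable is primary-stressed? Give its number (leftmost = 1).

Weights: 1 pu: H, 2 si L, 3 to L, 4 neb L, 5 nu L, 6 gar L, 7 ri: H, 8 ma: H, 9 dum L.
Heavy syllables in the domain: 1, 7, 8. The leftmost is syllable 1 (pu:).
Primary stress: syllable 1 → ˈpu:.si.to.neb.nu.gar.ri:.ma:.dum.

1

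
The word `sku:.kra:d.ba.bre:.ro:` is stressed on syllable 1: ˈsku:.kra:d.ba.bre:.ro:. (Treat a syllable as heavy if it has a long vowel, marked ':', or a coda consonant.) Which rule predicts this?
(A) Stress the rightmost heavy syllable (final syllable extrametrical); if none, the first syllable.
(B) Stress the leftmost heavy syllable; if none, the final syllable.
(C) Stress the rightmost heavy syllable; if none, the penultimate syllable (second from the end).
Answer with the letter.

Rule A → syllable 4 (observed: 1).
Rule B → syllable 1 ✓.
Rule C → syllable 5 (observed: 1).

B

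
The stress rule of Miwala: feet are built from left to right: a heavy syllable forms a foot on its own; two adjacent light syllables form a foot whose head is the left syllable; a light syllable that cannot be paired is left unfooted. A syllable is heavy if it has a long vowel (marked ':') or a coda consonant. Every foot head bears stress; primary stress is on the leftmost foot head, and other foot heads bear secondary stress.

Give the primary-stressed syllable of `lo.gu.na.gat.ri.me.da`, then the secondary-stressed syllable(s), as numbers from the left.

primary 1, secondary 4, 5

Weights: 1 lo L, 2 gu L, 3 na L, 4 gat H, 5 ri L, 6 me L, 7 da L.
Parse left to right (heavy = foot alone; LL = one foot; stranded L unfooted): (ˈlo.gu) na (ˈgat) (ˈri.me) da.
Foot heads: 1, 4, 5.
Primary stress on the leftmost head = syllable 1.
Secondary stress on 4, 5: ˈlo.gu.na.ˌgat.ˌri.me.da.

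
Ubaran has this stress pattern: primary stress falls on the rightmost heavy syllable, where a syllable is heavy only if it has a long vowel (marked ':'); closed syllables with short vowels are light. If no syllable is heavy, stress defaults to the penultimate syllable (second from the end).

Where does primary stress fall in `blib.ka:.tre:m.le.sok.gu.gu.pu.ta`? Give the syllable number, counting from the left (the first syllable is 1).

3

Weights: 1 blib L, 2 ka: H, 3 tre:m H, 4 le L, 5 sok L, 6 gu L, 7 gu L, 8 pu L, 9 ta L.
Heavy syllables in the domain: 2, 3. The rightmost is syllable 3 (tre:m).
Primary stress: syllable 3 → blib.ka:.ˈtre:m.le.sok.gu.gu.pu.ta.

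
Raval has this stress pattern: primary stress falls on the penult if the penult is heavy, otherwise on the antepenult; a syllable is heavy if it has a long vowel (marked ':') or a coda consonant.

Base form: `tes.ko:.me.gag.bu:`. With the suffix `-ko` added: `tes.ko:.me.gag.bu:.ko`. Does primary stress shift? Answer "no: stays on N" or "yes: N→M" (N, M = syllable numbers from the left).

Base `tes.ko:.me.gag.bu:` (5 syllables):
  Weights: 3 me L, 4 gag H, 5 bu: H.
  The penult (syllable 4, gag) is heavy, so it takes stress.
  → primary stress on syllable 4.
Suffixed `tes.ko:.me.gag.bu:.ko` (6 syllables):
  Weights: 4 gag H, 5 bu: H, 6 ko L.
  The penult (syllable 5, bu:) is heavy, so it takes stress.
  → primary stress on syllable 5.

yes: 4→5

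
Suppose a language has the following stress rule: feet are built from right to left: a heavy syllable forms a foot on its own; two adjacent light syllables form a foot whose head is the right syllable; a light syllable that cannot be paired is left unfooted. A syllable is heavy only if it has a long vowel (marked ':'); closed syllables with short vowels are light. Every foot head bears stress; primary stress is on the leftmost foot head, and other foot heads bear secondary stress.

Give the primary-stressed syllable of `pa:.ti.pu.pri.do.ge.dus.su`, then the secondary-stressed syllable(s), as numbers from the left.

primary 1, secondary 4, 6, 8

Weights: 1 pa: H, 2 ti L, 3 pu L, 4 pri L, 5 do L, 6 ge L, 7 dus L, 8 su L.
Parse right to left (heavy = foot alone; LL = one foot; stranded L unfooted): (ˈpa:) ti (pu.ˈpri) (do.ˈge) (dus.ˈsu).
Foot heads: 1, 4, 6, 8.
Primary stress on the leftmost head = syllable 1.
Secondary stress on 4, 6, 8: ˈpa:.ti.pu.ˌpri.do.ˌge.dus.ˌsu.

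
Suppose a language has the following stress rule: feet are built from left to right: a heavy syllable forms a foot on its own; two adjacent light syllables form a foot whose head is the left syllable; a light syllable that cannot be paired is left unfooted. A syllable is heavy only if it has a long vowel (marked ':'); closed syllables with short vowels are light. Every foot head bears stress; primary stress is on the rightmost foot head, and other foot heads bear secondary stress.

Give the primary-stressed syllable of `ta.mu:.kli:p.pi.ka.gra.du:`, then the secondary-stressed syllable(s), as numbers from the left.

primary 7, secondary 2, 3, 4

Weights: 1 ta L, 2 mu: H, 3 kli:p H, 4 pi L, 5 ka L, 6 gra L, 7 du: H.
Parse left to right (heavy = foot alone; LL = one foot; stranded L unfooted): ta (ˈmu:) (ˈkli:p) (ˈpi.ka) gra (ˈdu:).
Foot heads: 2, 3, 4, 7.
Primary stress on the rightmost head = syllable 7.
Secondary stress on 2, 3, 4: ta.ˌmu:.ˌkli:p.ˌpi.ka.gra.ˈdu:.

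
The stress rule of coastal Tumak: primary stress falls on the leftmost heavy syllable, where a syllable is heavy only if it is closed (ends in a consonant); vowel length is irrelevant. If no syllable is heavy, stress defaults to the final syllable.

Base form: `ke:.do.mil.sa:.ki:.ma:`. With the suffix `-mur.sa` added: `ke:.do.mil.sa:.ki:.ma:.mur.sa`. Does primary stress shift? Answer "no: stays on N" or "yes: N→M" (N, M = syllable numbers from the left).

Base `ke:.do.mil.sa:.ki:.ma:` (6 syllables):
  Weights: 1 ke: L, 2 do L, 3 mil H, 4 sa: L, 5 ki: L, 6 ma: L.
  Heavy syllables in the domain: 3. The leftmost is syllable 3 (mil).
  → primary stress on syllable 3.
Suffixed `ke:.do.mil.sa:.ki:.ma:.mur.sa` (8 syllables):
  Weights: 1 ke: L, 2 do L, 3 mil H, 4 sa: L, 5 ki: L, 6 ma: L, 7 mur H, 8 sa L.
  Heavy syllables in the domain: 3, 7. The leftmost is syllable 3 (mil).
  → primary stress on syllable 3.

no: stays on 3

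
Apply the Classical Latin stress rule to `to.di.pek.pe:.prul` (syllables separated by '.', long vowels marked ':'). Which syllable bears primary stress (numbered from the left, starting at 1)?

4

Classical Latin: stress the penult if heavy (long vowel or closed), else the antepenult.
Weights: 3 pek H, 4 pe: H, 5 prul H.
The penult (syllable 4, pe:) is heavy, so it takes stress.
Stress on syllable 4: to.di.pek.ˈpe:.prul.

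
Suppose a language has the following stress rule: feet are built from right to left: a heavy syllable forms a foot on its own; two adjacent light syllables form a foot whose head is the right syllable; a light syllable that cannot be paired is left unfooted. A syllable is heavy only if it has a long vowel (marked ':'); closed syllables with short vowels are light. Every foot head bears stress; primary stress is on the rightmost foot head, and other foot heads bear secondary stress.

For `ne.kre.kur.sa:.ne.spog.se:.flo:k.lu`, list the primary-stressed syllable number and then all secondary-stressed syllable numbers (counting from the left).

primary 8, secondary 3, 4, 6, 7

Weights: 1 ne L, 2 kre L, 3 kur L, 4 sa: H, 5 ne L, 6 spog L, 7 se: H, 8 flo:k H, 9 lu L.
Parse right to left (heavy = foot alone; LL = one foot; stranded L unfooted): ne (kre.ˈkur) (ˈsa:) (ne.ˈspog) (ˈse:) (ˈflo:k) lu.
Foot heads: 3, 4, 6, 7, 8.
Primary stress on the rightmost head = syllable 8.
Secondary stress on 3, 4, 6, 7: ne.kre.ˌkur.ˌsa:.ne.ˌspog.ˌse:.ˈflo:k.lu.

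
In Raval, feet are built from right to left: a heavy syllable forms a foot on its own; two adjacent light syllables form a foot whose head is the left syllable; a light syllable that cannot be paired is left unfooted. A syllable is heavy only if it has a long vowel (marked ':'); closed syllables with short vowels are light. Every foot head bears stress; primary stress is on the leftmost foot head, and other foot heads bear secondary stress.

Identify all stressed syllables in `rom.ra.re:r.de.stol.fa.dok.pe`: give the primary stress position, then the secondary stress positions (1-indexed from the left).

Weights: 1 rom L, 2 ra L, 3 re:r H, 4 de L, 5 stol L, 6 fa L, 7 dok L, 8 pe L.
Parse right to left (heavy = foot alone; LL = one foot; stranded L unfooted): (ˈrom.ra) (ˈre:r) de (ˈstol.fa) (ˈdok.pe).
Foot heads: 1, 3, 5, 7.
Primary stress on the leftmost head = syllable 1.
Secondary stress on 3, 5, 7: ˈrom.ra.ˌre:r.de.ˌstol.fa.ˌdok.pe.

primary 1, secondary 3, 5, 7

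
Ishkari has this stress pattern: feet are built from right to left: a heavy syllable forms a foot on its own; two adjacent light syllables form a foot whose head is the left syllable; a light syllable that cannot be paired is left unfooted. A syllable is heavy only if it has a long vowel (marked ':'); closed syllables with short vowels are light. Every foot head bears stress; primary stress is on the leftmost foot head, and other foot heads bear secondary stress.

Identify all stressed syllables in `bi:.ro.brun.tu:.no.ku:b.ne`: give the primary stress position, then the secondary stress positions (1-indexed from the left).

primary 1, secondary 2, 4, 6

Weights: 1 bi: H, 2 ro L, 3 brun L, 4 tu: H, 5 no L, 6 ku:b H, 7 ne L.
Parse right to left (heavy = foot alone; LL = one foot; stranded L unfooted): (ˈbi:) (ˈro.brun) (ˈtu:) no (ˈku:b) ne.
Foot heads: 1, 2, 4, 6.
Primary stress on the leftmost head = syllable 1.
Secondary stress on 2, 4, 6: ˈbi:.ˌro.brun.ˌtu:.no.ˌku:b.ne.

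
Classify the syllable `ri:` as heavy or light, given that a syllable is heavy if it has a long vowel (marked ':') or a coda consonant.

heavy

`ri:`: long vowel, open (no coda). Long vowel → heavy.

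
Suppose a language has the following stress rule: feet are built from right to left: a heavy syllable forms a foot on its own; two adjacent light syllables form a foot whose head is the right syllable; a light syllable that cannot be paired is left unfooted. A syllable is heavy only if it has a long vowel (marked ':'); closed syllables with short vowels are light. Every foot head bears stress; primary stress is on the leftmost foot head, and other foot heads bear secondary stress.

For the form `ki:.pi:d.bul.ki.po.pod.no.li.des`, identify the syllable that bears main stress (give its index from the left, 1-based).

Weights: 1 ki: H, 2 pi:d H, 3 bul L, 4 ki L, 5 po L, 6 pod L, 7 no L, 8 li L, 9 des L.
Parse right to left (heavy = foot alone; LL = one foot; stranded L unfooted): (ˈki:) (ˈpi:d) bul (ki.ˈpo) (pod.ˈno) (li.ˈdes).
Foot heads: 1, 2, 5, 7, 9.
Primary stress on the leftmost head = syllable 1.
Primary stress: syllable 1 → ˈki:.pi:d.bul.ki.po.pod.no.li.des.

1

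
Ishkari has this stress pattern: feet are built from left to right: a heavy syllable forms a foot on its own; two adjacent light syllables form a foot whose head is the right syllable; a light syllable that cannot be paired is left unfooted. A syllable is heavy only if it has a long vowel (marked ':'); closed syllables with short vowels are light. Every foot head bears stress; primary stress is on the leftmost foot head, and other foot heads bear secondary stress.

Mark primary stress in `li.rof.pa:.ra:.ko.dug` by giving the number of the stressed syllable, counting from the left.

2

Weights: 1 li L, 2 rof L, 3 pa: H, 4 ra: H, 5 ko L, 6 dug L.
Parse left to right (heavy = foot alone; LL = one foot; stranded L unfooted): (li.ˈrof) (ˈpa:) (ˈra:) (ko.ˈdug).
Foot heads: 2, 3, 4, 6.
Primary stress on the leftmost head = syllable 2.
Primary stress: syllable 2 → li.ˈrof.pa:.ra:.ko.dug.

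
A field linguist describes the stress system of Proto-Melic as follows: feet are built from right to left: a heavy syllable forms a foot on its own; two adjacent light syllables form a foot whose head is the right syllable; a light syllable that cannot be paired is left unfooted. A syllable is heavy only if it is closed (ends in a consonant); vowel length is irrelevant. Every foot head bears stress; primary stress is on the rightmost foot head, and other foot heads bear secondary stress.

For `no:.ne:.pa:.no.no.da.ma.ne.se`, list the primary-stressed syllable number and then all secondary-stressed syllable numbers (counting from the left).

primary 9, secondary 3, 5, 7

Weights: 1 no: L, 2 ne: L, 3 pa: L, 4 no L, 5 no L, 6 da L, 7 ma L, 8 ne L, 9 se L.
Parse right to left (heavy = foot alone; LL = one foot; stranded L unfooted): no: (ne:.ˈpa:) (no.ˈno) (da.ˈma) (ne.ˈse).
Foot heads: 3, 5, 7, 9.
Primary stress on the rightmost head = syllable 9.
Secondary stress on 3, 5, 7: no:.ne:.ˌpa:.no.ˌno.da.ˌma.ne.ˈse.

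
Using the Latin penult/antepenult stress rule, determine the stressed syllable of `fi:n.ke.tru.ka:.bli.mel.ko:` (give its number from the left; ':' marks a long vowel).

Classical Latin: stress the penult if heavy (long vowel or closed), else the antepenult.
Weights: 5 bli L, 6 mel H, 7 ko: H.
The penult (syllable 6, mel) is heavy, so it takes stress.
Stress on syllable 6: fi:n.ke.tru.ka:.bli.ˈmel.ko:.

6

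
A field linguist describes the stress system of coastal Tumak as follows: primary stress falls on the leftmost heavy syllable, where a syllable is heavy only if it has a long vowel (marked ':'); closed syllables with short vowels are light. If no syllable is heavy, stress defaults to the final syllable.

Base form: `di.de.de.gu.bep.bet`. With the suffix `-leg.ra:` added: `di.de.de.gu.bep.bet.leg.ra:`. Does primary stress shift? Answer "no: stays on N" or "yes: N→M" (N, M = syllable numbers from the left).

yes: 6→8

Base `di.de.de.gu.bep.bet` (6 syllables):
  Weights: 1 di L, 2 de L, 3 de L, 4 gu L, 5 bep L, 6 bet L.
  No heavy syllable in the domain; default to the final syllable = syllable 6.
  → primary stress on syllable 6.
Suffixed `di.de.de.gu.bep.bet.leg.ra:` (8 syllables):
  Weights: 1 di L, 2 de L, 3 de L, 4 gu L, 5 bep L, 6 bet L, 7 leg L, 8 ra: H.
  Heavy syllables in the domain: 8. The leftmost is syllable 8 (ra:).
  → primary stress on syllable 8.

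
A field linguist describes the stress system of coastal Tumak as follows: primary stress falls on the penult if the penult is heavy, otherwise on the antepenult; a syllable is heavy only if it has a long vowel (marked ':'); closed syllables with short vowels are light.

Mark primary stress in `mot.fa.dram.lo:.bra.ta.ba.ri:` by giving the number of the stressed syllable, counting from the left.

6

Weights: 6 ta L, 7 ba L, 8 ri: H.
The penult (syllable 7, ba) is light, so stress falls on the antepenult (syllable 6, ta).
Primary stress: syllable 6 → mot.fa.dram.lo:.bra.ˈta.ba.ri:.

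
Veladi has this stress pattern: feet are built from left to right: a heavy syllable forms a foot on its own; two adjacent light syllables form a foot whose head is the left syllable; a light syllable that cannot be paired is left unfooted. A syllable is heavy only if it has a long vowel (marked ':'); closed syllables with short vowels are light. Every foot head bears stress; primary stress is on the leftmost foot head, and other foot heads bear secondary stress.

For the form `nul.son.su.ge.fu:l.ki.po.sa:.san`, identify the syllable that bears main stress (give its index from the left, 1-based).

Weights: 1 nul L, 2 son L, 3 su L, 4 ge L, 5 fu:l H, 6 ki L, 7 po L, 8 sa: H, 9 san L.
Parse left to right (heavy = foot alone; LL = one foot; stranded L unfooted): (ˈnul.son) (ˈsu.ge) (ˈfu:l) (ˈki.po) (ˈsa:) san.
Foot heads: 1, 3, 5, 6, 8.
Primary stress on the leftmost head = syllable 1.
Primary stress: syllable 1 → ˈnul.son.su.ge.fu:l.ki.po.sa:.san.

1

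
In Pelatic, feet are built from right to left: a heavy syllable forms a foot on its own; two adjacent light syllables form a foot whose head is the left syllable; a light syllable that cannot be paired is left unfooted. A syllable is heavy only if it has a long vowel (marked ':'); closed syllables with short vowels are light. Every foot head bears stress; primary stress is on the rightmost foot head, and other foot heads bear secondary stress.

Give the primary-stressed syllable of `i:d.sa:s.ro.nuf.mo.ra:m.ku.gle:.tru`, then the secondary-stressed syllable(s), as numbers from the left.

Weights: 1 i:d H, 2 sa:s H, 3 ro L, 4 nuf L, 5 mo L, 6 ra:m H, 7 ku L, 8 gle: H, 9 tru L.
Parse right to left (heavy = foot alone; LL = one foot; stranded L unfooted): (ˈi:d) (ˈsa:s) ro (ˈnuf.mo) (ˈra:m) ku (ˈgle:) tru.
Foot heads: 1, 2, 4, 6, 8.
Primary stress on the rightmost head = syllable 8.
Secondary stress on 1, 2, 4, 6: ˌi:d.ˌsa:s.ro.ˌnuf.mo.ˌra:m.ku.ˈgle:.tru.

primary 8, secondary 1, 2, 4, 6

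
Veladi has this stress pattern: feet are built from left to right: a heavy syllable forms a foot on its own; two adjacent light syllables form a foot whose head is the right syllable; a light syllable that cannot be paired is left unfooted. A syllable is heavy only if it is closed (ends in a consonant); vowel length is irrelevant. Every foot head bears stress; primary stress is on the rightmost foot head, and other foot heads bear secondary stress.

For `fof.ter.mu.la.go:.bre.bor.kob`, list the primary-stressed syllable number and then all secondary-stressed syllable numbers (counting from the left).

primary 8, secondary 1, 2, 4, 6, 7

Weights: 1 fof H, 2 ter H, 3 mu L, 4 la L, 5 go: L, 6 bre L, 7 bor H, 8 kob H.
Parse left to right (heavy = foot alone; LL = one foot; stranded L unfooted): (ˈfof) (ˈter) (mu.ˈla) (go:.ˈbre) (ˈbor) (ˈkob).
Foot heads: 1, 2, 4, 6, 7, 8.
Primary stress on the rightmost head = syllable 8.
Secondary stress on 1, 2, 4, 6, 7: ˌfof.ˌter.mu.ˌla.go:.ˌbre.ˌbor.ˈkob.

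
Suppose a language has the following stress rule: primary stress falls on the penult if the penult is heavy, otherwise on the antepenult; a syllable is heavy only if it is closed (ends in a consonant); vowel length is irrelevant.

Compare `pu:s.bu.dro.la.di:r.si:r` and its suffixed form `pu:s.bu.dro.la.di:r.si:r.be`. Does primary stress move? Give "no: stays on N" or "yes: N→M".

Base `pu:s.bu.dro.la.di:r.si:r` (6 syllables):
  Weights: 4 la L, 5 di:r H, 6 si:r H.
  The penult (syllable 5, di:r) is heavy, so it takes stress.
  → primary stress on syllable 5.
Suffixed `pu:s.bu.dro.la.di:r.si:r.be` (7 syllables):
  Weights: 5 di:r H, 6 si:r H, 7 be L.
  The penult (syllable 6, si:r) is heavy, so it takes stress.
  → primary stress on syllable 6.

yes: 5→6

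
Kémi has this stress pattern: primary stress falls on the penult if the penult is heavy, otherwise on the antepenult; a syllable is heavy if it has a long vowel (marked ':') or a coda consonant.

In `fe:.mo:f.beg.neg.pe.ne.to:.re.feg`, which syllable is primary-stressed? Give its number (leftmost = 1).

7

Weights: 7 to: H, 8 re L, 9 feg H.
The penult (syllable 8, re) is light, so stress falls on the antepenult (syllable 7, to:).
Primary stress: syllable 7 → fe:.mo:f.beg.neg.pe.ne.ˈto:.re.feg.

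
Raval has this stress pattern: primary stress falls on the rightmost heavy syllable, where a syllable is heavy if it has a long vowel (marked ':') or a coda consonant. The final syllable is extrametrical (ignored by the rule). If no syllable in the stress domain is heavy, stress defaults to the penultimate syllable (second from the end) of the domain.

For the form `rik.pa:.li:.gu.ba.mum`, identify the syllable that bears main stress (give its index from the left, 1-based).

The final syllable (6, mum) is extrametrical; the stress domain is syllables 1–5.
Weights: 1 rik H, 2 pa: H, 3 li: H, 4 gu L, 5 ba L.
Heavy syllables in the domain: 1, 2, 3. The rightmost is syllable 3 (li:).
Primary stress: syllable 3 → rik.pa:.ˈli:.gu.ba.mum.

3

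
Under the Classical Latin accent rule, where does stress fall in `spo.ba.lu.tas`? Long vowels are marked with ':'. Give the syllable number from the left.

2

Classical Latin: stress the penult if heavy (long vowel or closed), else the antepenult.
Weights: 2 ba L, 3 lu L, 4 tas H.
The penult (syllable 3, lu) is light, so stress falls on the antepenult (syllable 2, ba).
Stress on syllable 2: spo.ˈba.lu.tas.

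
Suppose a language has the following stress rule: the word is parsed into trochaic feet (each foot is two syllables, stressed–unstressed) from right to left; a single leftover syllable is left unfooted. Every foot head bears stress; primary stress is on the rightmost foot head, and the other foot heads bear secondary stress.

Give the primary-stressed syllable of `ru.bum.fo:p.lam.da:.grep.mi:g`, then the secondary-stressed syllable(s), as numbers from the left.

Parse right to left into trochaic (ˈσσ) feet: ru (ˈbum.fo:p) (ˈlam.da:) (ˈgrep.mi:g). Syllable 1 is left unfooted.
Foot heads (stressed positions): 2, 4, 6.
End Rule Rightmost: primary stress on the rightmost head = syllable 6.
Secondary stress on 2, 4: ru.ˌbum.fo:p.ˌlam.da:.ˈgrep.mi:g.

primary 6, secondary 2, 4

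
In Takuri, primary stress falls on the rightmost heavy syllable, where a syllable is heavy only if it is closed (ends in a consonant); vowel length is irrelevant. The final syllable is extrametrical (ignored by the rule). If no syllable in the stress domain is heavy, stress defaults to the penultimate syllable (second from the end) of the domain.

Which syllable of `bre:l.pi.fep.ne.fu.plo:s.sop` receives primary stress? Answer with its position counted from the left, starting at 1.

The final syllable (7, sop) is extrametrical; the stress domain is syllables 1–6.
Weights: 1 bre:l H, 2 pi L, 3 fep H, 4 ne L, 5 fu L, 6 plo:s H.
Heavy syllables in the domain: 1, 3, 6. The rightmost is syllable 6 (plo:s).
Primary stress: syllable 6 → bre:l.pi.fep.ne.fu.ˈplo:s.sop.

6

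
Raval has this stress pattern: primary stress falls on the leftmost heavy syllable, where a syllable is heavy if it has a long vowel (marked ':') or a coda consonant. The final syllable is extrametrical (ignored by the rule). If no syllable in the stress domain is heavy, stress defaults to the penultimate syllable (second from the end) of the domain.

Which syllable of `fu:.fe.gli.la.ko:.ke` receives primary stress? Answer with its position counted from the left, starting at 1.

The final syllable (6, ke) is extrametrical; the stress domain is syllables 1–5.
Weights: 1 fu: H, 2 fe L, 3 gli L, 4 la L, 5 ko: H.
Heavy syllables in the domain: 1, 5. The leftmost is syllable 1 (fu:).
Primary stress: syllable 1 → ˈfu:.fe.gli.la.ko:.ke.

1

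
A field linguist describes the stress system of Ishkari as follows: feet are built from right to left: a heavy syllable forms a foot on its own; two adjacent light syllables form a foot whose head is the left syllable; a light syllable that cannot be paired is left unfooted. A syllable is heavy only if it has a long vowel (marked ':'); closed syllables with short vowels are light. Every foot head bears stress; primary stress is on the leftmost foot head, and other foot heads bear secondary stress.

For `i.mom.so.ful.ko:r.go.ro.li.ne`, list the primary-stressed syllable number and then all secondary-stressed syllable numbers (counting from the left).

Weights: 1 i L, 2 mom L, 3 so L, 4 ful L, 5 ko:r H, 6 go L, 7 ro L, 8 li L, 9 ne L.
Parse right to left (heavy = foot alone; LL = one foot; stranded L unfooted): (ˈi.mom) (ˈso.ful) (ˈko:r) (ˈgo.ro) (ˈli.ne).
Foot heads: 1, 3, 5, 6, 8.
Primary stress on the leftmost head = syllable 1.
Secondary stress on 3, 5, 6, 8: ˈi.mom.ˌso.ful.ˌko:r.ˌgo.ro.ˌli.ne.

primary 1, secondary 3, 5, 6, 8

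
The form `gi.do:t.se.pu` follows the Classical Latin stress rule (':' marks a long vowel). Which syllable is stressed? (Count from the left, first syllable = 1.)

Classical Latin: stress the penult if heavy (long vowel or closed), else the antepenult.
Weights: 2 do:t H, 3 se L, 4 pu L.
The penult (syllable 3, se) is light, so stress falls on the antepenult (syllable 2, do:t).
Stress on syllable 2: gi.ˈdo:t.se.pu.

2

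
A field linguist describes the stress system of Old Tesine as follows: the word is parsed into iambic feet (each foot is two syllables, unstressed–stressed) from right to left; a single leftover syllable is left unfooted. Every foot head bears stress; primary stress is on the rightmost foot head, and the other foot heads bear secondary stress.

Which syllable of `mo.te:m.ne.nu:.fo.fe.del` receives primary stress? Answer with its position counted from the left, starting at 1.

Parse right to left into iambic (σˈσ) feet: mo (te:m.ˈne) (nu:.ˈfo) (fe.ˈdel). Syllable 1 is left unfooted.
Foot heads (stressed positions): 3, 5, 7.
End Rule Rightmost: primary stress on the rightmost head = syllable 7.
Primary stress: syllable 7 → mo.te:m.ne.nu:.fo.fe.ˈdel.

7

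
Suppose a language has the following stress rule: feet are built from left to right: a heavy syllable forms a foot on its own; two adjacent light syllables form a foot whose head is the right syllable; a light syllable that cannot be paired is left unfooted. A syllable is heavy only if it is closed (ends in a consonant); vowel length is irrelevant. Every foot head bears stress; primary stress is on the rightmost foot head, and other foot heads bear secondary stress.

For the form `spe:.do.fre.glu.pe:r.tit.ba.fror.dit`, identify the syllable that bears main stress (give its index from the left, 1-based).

Weights: 1 spe: L, 2 do L, 3 fre L, 4 glu L, 5 pe:r H, 6 tit H, 7 ba L, 8 fror H, 9 dit H.
Parse left to right (heavy = foot alone; LL = one foot; stranded L unfooted): (spe:.ˈdo) (fre.ˈglu) (ˈpe:r) (ˈtit) ba (ˈfror) (ˈdit).
Foot heads: 2, 4, 5, 6, 8, 9.
Primary stress on the rightmost head = syllable 9.
Primary stress: syllable 9 → spe:.do.fre.glu.pe:r.tit.ba.fror.ˈdit.

9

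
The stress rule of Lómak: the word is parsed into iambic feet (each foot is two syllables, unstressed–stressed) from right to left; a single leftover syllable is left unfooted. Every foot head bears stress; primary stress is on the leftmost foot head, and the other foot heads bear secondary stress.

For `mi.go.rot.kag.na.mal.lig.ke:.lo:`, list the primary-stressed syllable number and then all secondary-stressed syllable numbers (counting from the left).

Parse right to left into iambic (σˈσ) feet: mi (go.ˈrot) (kag.ˈna) (mal.ˈlig) (ke:.ˈlo:). Syllable 1 is left unfooted.
Foot heads (stressed positions): 3, 5, 7, 9.
End Rule Leftmost: primary stress on the leftmost head = syllable 3.
Secondary stress on 5, 7, 9: mi.go.ˈrot.kag.ˌna.mal.ˌlig.ke:.ˌlo:.

primary 3, secondary 5, 7, 9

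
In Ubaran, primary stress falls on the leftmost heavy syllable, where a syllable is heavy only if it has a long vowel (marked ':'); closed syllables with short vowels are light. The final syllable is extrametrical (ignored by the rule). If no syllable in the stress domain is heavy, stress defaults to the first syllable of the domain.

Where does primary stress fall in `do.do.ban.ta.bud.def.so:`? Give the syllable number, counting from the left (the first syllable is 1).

1

The final syllable (7, so:) is extrametrical; the stress domain is syllables 1–6.
Weights: 1 do L, 2 do L, 3 ban L, 4 ta L, 5 bud L, 6 def L.
No heavy syllable in the domain; default to the first syllable of the domain = syllable 1.
Primary stress: syllable 1 → ˈdo.do.ban.ta.bud.def.so:.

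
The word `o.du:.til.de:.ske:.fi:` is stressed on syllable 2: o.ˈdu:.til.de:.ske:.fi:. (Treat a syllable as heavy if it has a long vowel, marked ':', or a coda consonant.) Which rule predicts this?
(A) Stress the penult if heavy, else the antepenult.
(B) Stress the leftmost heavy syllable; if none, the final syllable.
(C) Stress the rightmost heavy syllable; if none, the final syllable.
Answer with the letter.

B

Rule A → syllable 5 (observed: 2).
Rule B → syllable 2 ✓.
Rule C → syllable 6 (observed: 2).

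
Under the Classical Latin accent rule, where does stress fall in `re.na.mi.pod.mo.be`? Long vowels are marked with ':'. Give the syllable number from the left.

Classical Latin: stress the penult if heavy (long vowel or closed), else the antepenult.
Weights: 4 pod H, 5 mo L, 6 be L.
The penult (syllable 5, mo) is light, so stress falls on the antepenult (syllable 4, pod).
Stress on syllable 4: re.na.mi.ˈpod.mo.be.

4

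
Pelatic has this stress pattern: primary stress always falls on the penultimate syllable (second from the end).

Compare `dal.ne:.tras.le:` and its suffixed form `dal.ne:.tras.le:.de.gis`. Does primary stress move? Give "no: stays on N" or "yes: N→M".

Base `dal.ne:.tras.le:` (4 syllables):
  The word has 4 syllables; the penultimate syllable (second from the end) is syllable 3 (tras).
  → primary stress on syllable 3.
Suffixed `dal.ne:.tras.le:.de.gis` (6 syllables):
  The word has 6 syllables; the penultimate syllable (second from the end) is syllable 5 (de).
  → primary stress on syllable 5.

yes: 3→5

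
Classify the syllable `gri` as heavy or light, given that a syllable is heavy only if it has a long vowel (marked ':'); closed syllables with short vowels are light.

light

`gri`: short vowel, open (no coda). Short vowel → light.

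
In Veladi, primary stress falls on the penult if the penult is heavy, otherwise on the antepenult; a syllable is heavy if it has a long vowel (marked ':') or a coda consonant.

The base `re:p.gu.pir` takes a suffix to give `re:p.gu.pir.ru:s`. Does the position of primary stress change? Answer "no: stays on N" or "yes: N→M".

yes: 1→3

Base `re:p.gu.pir` (3 syllables):
  Weights: 1 re:p H, 2 gu L, 3 pir H.
  The penult (syllable 2, gu) is light, so stress falls on the antepenult (syllable 1, re:p).
  → primary stress on syllable 1.
Suffixed `re:p.gu.pir.ru:s` (4 syllables):
  Weights: 2 gu L, 3 pir H, 4 ru:s H.
  The penult (syllable 3, pir) is heavy, so it takes stress.
  → primary stress on syllable 3.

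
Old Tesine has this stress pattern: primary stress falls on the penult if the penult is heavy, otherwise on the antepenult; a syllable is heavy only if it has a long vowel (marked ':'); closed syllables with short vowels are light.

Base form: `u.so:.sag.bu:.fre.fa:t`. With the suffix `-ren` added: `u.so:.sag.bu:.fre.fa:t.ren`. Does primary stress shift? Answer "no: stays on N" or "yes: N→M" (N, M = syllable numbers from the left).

Base `u.so:.sag.bu:.fre.fa:t` (6 syllables):
  Weights: 4 bu: H, 5 fre L, 6 fa:t H.
  The penult (syllable 5, fre) is light, so stress falls on the antepenult (syllable 4, bu:).
  → primary stress on syllable 4.
Suffixed `u.so:.sag.bu:.fre.fa:t.ren` (7 syllables):
  Weights: 5 fre L, 6 fa:t H, 7 ren L.
  The penult (syllable 6, fa:t) is heavy, so it takes stress.
  → primary stress on syllable 6.

yes: 4→6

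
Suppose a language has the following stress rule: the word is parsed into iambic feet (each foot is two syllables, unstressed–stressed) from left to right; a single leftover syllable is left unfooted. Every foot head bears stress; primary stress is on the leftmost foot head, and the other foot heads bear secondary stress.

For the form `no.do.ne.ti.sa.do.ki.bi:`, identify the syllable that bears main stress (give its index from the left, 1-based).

2

Parse left to right into iambic (σˈσ) feet: (no.ˈdo) (ne.ˈti) (sa.ˈdo) (ki.ˈbi:).
Foot heads (stressed positions): 2, 4, 6, 8.
End Rule Leftmost: primary stress on the leftmost head = syllable 2.
Primary stress: syllable 2 → no.ˈdo.ne.ti.sa.do.ki.bi:.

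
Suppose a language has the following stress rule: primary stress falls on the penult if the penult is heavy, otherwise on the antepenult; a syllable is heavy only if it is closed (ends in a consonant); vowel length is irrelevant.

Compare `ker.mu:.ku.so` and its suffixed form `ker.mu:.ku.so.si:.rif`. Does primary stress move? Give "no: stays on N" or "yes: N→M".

Base `ker.mu:.ku.so` (4 syllables):
  Weights: 2 mu: L, 3 ku L, 4 so L.
  The penult (syllable 3, ku) is light, so stress falls on the antepenult (syllable 2, mu:).
  → primary stress on syllable 2.
Suffixed `ker.mu:.ku.so.si:.rif` (6 syllables):
  Weights: 4 so L, 5 si: L, 6 rif H.
  The penult (syllable 5, si:) is light, so stress falls on the antepenult (syllable 4, so).
  → primary stress on syllable 4.

yes: 2→4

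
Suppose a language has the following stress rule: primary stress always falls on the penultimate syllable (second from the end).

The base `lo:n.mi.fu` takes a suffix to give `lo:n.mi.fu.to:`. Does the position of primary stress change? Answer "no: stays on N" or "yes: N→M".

Base `lo:n.mi.fu` (3 syllables):
  The word has 3 syllables; the penultimate syllable (second from the end) is syllable 2 (mi).
  → primary stress on syllable 2.
Suffixed `lo:n.mi.fu.to:` (4 syllables):
  The word has 4 syllables; the penultimate syllable (second from the end) is syllable 3 (fu).
  → primary stress on syllable 3.

yes: 2→3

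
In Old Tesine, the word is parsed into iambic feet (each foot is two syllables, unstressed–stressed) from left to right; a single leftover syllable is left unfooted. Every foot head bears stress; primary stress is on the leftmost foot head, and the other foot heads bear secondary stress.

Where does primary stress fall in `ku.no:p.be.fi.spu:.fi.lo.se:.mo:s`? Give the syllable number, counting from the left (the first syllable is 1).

2

Parse left to right into iambic (σˈσ) feet: (ku.ˈno:p) (be.ˈfi) (spu:.ˈfi) (lo.ˈse:) mo:s. Syllable 9 is left unfooted.
Foot heads (stressed positions): 2, 4, 6, 8.
End Rule Leftmost: primary stress on the leftmost head = syllable 2.
Primary stress: syllable 2 → ku.ˈno:p.be.fi.spu:.fi.lo.se:.mo:s.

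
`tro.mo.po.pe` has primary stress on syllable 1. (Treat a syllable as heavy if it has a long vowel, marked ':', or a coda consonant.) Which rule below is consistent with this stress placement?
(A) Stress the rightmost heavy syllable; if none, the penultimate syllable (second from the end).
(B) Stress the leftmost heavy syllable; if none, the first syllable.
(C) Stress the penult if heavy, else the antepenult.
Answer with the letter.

Rule A → syllable 3 (observed: 1).
Rule B → syllable 1 ✓.
Rule C → syllable 2 (observed: 1).

B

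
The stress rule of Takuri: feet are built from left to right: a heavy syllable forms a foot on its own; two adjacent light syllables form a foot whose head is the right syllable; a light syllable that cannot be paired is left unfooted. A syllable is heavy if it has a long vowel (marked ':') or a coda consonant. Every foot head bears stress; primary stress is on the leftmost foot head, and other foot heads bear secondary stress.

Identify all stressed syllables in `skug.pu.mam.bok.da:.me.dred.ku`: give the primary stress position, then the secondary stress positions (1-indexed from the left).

primary 1, secondary 3, 4, 5, 7

Weights: 1 skug H, 2 pu L, 3 mam H, 4 bok H, 5 da: H, 6 me L, 7 dred H, 8 ku L.
Parse left to right (heavy = foot alone; LL = one foot; stranded L unfooted): (ˈskug) pu (ˈmam) (ˈbok) (ˈda:) me (ˈdred) ku.
Foot heads: 1, 3, 4, 5, 7.
Primary stress on the leftmost head = syllable 1.
Secondary stress on 3, 4, 5, 7: ˈskug.pu.ˌmam.ˌbok.ˌda:.me.ˌdred.ku.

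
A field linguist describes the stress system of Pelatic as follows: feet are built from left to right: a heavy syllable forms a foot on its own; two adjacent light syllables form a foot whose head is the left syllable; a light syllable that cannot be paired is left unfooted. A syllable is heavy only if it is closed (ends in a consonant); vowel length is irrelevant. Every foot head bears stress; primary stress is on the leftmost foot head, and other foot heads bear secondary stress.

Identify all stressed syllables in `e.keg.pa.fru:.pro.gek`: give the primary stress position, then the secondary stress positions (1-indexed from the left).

Weights: 1 e L, 2 keg H, 3 pa L, 4 fru: L, 5 pro L, 6 gek H.
Parse left to right (heavy = foot alone; LL = one foot; stranded L unfooted): e (ˈkeg) (ˈpa.fru:) pro (ˈgek).
Foot heads: 2, 3, 6.
Primary stress on the leftmost head = syllable 2.
Secondary stress on 3, 6: e.ˈkeg.ˌpa.fru:.pro.ˌgek.

primary 2, secondary 3, 6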